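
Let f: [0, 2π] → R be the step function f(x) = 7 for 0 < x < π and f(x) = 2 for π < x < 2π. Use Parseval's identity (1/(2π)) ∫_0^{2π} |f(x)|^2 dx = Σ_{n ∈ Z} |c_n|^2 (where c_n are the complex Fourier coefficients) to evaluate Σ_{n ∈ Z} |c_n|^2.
Σ |c_n|^2 = 53/2

Parseval equates the L^2 energy of f (normalised by 1/(2π)) with the ℓ^2 sum of its Fourier coefficients: (1/(2π)) ∫_0^{2π} |f|^2 = Σ |c_n|^2.
Compute the left side: (1/(2π)) [∫_0^π 7^2 dx + ∫_π^{2π} 2^2 dx] = (1/(2π)) · (49π + 4π) = (49 + 4)/2 = 53/2.
So Σ_{n ∈ Z} |c_n|^2 = 53/2.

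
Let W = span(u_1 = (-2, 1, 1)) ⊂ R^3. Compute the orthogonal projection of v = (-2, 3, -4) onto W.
proj_W(v) = (-1, 1/2, 1/2)

Set up U = [u_1 | ... | u_1] ∈ R^(3×1). The projector onto W = col(U) is P = U (U^T U)^(-1) U^T.
Compute U^T U =
  [6],
and U^T v = (3).
Solve U^T U · c = U^T v for the coefficients: c = (1/2). The projection is proj_W(v) = U c.
Check: (v - proj_W(v)) · u_1 = 0  (should be 0).
Result: proj_W(v) = (-1, 1/2, 1/2).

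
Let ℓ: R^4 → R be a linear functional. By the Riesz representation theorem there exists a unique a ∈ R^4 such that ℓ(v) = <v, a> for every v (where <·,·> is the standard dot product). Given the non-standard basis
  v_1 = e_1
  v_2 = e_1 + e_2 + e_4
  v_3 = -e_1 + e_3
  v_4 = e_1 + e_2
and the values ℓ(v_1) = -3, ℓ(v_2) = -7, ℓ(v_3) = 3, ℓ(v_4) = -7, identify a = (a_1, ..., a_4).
a = (-3, -4, 0, 0)

Write a = (a_1, ..., a_4) in the standard basis. For each basis vector v_i, ℓ(v_i) = <v_i, a> is a linear equation in the a_j's. Collect the n equations into a matrix system V a = ℓ, where row i of V is v_i (expressed in the standard basis). Since V is invertible (lower-triangular with 1s on the diagonal, up to permutation), solve by back-substitution:
  V =
[[1, 0, 0, 0],
 [1, 1, 0, 1],
 [-1, 0, 1, 0],
 [1, 1, 0, 0]]
  V a = (-3, -7, 3, -7)
Solving gives a = (-3, -4, 0, 0).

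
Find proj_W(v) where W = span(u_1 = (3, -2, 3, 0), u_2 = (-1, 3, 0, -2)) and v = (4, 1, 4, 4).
proj_W(v) = (3, -2, 3, 0)

Set up U = [u_1 | ... | u_2] ∈ R^(4×2). The projector onto W = col(U) is P = U (U^T U)^(-1) U^T.
Compute U^T U =
  [22, -9]
  [-9, 14],
and U^T v = (22, -9).
Solve U^T U · c = U^T v for the coefficients: c = (1, 0). The projection is proj_W(v) = U c.
Check: (v - proj_W(v)) · u_1 = 0  (should be 0).
Check: (v - proj_W(v)) · u_2 = 0  (should be 0).
Result: proj_W(v) = (3, -2, 3, 0).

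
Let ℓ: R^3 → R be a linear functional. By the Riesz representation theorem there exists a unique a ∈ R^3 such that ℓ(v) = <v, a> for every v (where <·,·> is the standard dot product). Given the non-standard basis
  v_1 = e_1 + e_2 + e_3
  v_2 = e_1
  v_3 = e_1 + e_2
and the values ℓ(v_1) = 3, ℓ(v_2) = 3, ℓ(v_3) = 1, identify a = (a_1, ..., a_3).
a = (3, -2, 2)

Write a = (a_1, ..., a_3) in the standard basis. For each basis vector v_i, ℓ(v_i) = <v_i, a> is a linear equation in the a_j's. Collect the n equations into a matrix system V a = ℓ, where row i of V is v_i (expressed in the standard basis). Since V is invertible (lower-triangular with 1s on the diagonal, up to permutation), solve by back-substitution:
  V =
[[1, 1, 1],
 [1, 0, 0],
 [1, 1, 0]]
  V a = (3, 3, 1)
Solving gives a = (3, -2, 2).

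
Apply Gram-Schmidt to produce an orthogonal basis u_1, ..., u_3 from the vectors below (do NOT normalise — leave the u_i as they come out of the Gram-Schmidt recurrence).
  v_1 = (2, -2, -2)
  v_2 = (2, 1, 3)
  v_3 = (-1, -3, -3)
Orthogonal basis:
  u_1 = (2, -2, -2)
  u_2 = (8/3, 1/3, 7/3)
  u_3 = (-8/19, -20/19, 12/19)

Apply the Gram-Schmidt recurrence
  u_1 = v_1
  u_i = v_i − Σ_{j<i} ((v_i · u_j) / (u_j · u_j)) · u_j.

Step by step this gives:
  u_1 = (2, -2, -2)
  u_2 = (8/3, 1/3, 7/3)
  u_3 = (-8/19, -20/19, 12/19)

Orthogonality check:
  u_2 · u_1 = 0 (should be 0)
  u_3 · u_1 = 0 (should be 0)
  u_3 · u_2 = 0 (should be 0)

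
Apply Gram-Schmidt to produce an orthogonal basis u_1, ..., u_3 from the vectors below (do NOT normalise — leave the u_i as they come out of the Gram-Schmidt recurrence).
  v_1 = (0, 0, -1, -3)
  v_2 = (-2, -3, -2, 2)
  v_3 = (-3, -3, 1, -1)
Orthogonal basis:
  u_1 = (0, 0, -1, -3)
  u_2 = (-2, -3, -12/5, 4/5)
  u_3 = (-173/97, -114/97, 258/97, -86/97)

Apply the Gram-Schmidt recurrence
  u_1 = v_1
  u_i = v_i − Σ_{j<i} ((v_i · u_j) / (u_j · u_j)) · u_j.

Step by step this gives:
  u_1 = (0, 0, -1, -3)
  u_2 = (-2, -3, -12/5, 4/5)
  u_3 = (-173/97, -114/97, 258/97, -86/97)

Orthogonality check:
  u_2 · u_1 = 0 (should be 0)
  u_3 · u_1 = 0 (should be 0)
  u_3 · u_2 = 0 (should be 0)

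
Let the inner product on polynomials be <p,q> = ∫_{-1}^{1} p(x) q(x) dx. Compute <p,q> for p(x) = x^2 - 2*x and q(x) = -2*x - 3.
<p,q> = 2/3

Expand the product: p(x)·q(x) = -2*x^3 + x^2 + 6*x.
∫_{-1}^{1} of each monomial x^k gives [2/(k+1) if k even, 0 if k odd]. Integrating term-by-term (or equivalently evaluating the antiderivative F(x) = -x^4/2 + x^3/3 + 3*x^2 at the endpoints):
  F(1) − F(−1) = 17/6 − (13/6) = 2/3.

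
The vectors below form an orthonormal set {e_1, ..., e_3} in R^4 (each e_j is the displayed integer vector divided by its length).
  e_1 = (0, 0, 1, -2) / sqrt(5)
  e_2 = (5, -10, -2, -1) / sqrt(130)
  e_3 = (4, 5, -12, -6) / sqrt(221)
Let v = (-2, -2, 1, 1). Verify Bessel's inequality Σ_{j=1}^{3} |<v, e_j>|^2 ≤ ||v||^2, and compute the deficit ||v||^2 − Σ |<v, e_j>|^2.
Σ |<v, e_j>|^2 = 219/34; ||v||^2 = 10; deficit = 121/34

Write each e_j = u_j / sqrt(<u_j, u_j>) where u_j is the displayed integer vector. Then <v, e_j> = <v, u_j> / sqrt(<u_j, u_j>), so |<v, e_j>|^2 = <v, u_j>^2 / <u_j, u_j>.
Coefficients: <v, e_1> = -1/sqrt(5), <v, e_2> = 7/sqrt(130), <v, e_3> = -36/sqrt(221).
Square and sum: Σ |<v, e_j>|^2 = 219/34.
Compute ||v||^2 = v·v = 10.
Deficit = 10 − 219/34 = 121/34 ≥ 0, confirming Bessel's inequality. (The deficit equals ||v − Σ <v,e_j> e_j||^2, the squared distance from v to span{e_j}.)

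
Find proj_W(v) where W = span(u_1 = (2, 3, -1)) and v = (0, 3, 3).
proj_W(v) = (6/7, 9/7, -3/7)

Set up U = [u_1 | ... | u_1] ∈ R^(3×1). The projector onto W = col(U) is P = U (U^T U)^(-1) U^T.
Compute U^T U =
  [14],
and U^T v = (6).
Solve U^T U · c = U^T v for the coefficients: c = (3/7). The projection is proj_W(v) = U c.
Check: (v - proj_W(v)) · u_1 = 0  (should be 0).
Result: proj_W(v) = (6/7, 9/7, -3/7).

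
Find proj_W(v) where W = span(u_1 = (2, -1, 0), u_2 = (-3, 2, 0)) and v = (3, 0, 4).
proj_W(v) = (3, 0, 0)

Set up U = [u_1 | ... | u_2] ∈ R^(3×2). The projector onto W = col(U) is P = U (U^T U)^(-1) U^T.
Compute U^T U =
  [5, -8]
  [-8, 13],
and U^T v = (6, -9).
Solve U^T U · c = U^T v for the coefficients: c = (6, 3). The projection is proj_W(v) = U c.
Check: (v - proj_W(v)) · u_1 = 0  (should be 0).
Check: (v - proj_W(v)) · u_2 = 0  (should be 0).
Result: proj_W(v) = (3, 0, 0).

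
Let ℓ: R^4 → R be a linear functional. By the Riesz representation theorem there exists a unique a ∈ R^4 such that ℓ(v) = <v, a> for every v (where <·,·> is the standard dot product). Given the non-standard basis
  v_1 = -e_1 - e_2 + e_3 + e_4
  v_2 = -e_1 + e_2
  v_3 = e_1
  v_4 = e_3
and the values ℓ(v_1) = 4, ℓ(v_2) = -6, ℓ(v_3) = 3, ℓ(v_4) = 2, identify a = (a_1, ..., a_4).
a = (3, -3, 2, 2)

Write a = (a_1, ..., a_4) in the standard basis. For each basis vector v_i, ℓ(v_i) = <v_i, a> is a linear equation in the a_j's. Collect the n equations into a matrix system V a = ℓ, where row i of V is v_i (expressed in the standard basis). Since V is invertible (lower-triangular with 1s on the diagonal, up to permutation), solve by back-substitution:
  V =
[[-1, -1, 1, 1],
 [-1, 1, 0, 0],
 [1, 0, 0, 0],
 [0, 0, 1, 0]]
  V a = (4, -6, 3, 2)
Solving gives a = (3, -3, 2, 2).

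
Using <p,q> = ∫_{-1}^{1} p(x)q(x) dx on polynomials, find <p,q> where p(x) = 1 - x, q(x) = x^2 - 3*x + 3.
<p,q> = 26/3

Expand the product: p(x)·q(x) = -x^3 + 4*x^2 - 6*x + 3.
∫_{-1}^{1} of each monomial x^k gives [2/(k+1) if k even, 0 if k odd]. Integrating term-by-term (or equivalently evaluating the antiderivative F(x) = -x^4/4 + 4*x^3/3 - 3*x^2 + 3*x at the endpoints):
  F(1) − F(−1) = 13/12 − (-91/12) = 26/3.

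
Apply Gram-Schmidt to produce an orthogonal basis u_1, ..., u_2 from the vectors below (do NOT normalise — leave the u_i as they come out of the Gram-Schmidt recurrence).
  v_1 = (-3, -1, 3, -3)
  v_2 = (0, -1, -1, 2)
Orthogonal basis:
  u_1 = (-3, -1, 3, -3)
  u_2 = (-6/7, -9/7, -1/7, 8/7)

Apply the Gram-Schmidt recurrence
  u_1 = v_1
  u_i = v_i − Σ_{j<i} ((v_i · u_j) / (u_j · u_j)) · u_j.

Step by step this gives:
  u_1 = (-3, -1, 3, -3)
  u_2 = (-6/7, -9/7, -1/7, 8/7)

Orthogonality check:
  u_2 · u_1 = 0 (should be 0)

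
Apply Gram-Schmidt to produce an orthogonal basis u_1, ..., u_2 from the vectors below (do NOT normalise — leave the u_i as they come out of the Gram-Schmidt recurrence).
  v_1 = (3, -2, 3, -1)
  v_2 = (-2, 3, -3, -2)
Orthogonal basis:
  u_1 = (3, -2, 3, -1)
  u_2 = (11/23, 31/23, -12/23, -65/23)

Apply the Gram-Schmidt recurrence
  u_1 = v_1
  u_i = v_i − Σ_{j<i} ((v_i · u_j) / (u_j · u_j)) · u_j.

Step by step this gives:
  u_1 = (3, -2, 3, -1)
  u_2 = (11/23, 31/23, -12/23, -65/23)

Orthogonality check:
  u_2 · u_1 = 0 (should be 0)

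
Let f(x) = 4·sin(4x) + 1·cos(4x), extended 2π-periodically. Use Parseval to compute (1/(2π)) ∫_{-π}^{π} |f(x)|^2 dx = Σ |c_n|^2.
Σ |c_n|^2 = 17/2

Expand |f|^2 and use orthogonality of {sin(nx), cos(mx)} on [-π, π]:
  ∫_{-π}^{π} sin(nx)^2 dx = π, ∫ cos(mx)^2 dx = π, and cross terms integrate to 0.
So ∫_{-π}^{π} f(x)^2 dx = 4^2 · π + 1^2 · π = (16 + 1)π.
Divide by 2π: (16 + 1)/2 = 17/2.
By Parseval, this equals Σ |c_n|^2.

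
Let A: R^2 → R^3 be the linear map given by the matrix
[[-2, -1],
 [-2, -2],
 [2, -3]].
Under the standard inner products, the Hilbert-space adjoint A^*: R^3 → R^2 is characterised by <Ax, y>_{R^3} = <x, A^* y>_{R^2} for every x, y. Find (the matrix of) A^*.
A^* = A^T =
[[-2, -2, 2],
 [-1, -2, -3]]

For real matrices with standard dot products, the defining identity <Ax, y> = <x, A^* y> gives (Ax)^T y = x^T (A^*) y, i.e. x^T A^T y = x^T (A^*) y. Since this holds for all x, y, we must have A^* = A^T. Therefore
A^* =
[[-2, -2, 2],
 [-1, -2, -3]].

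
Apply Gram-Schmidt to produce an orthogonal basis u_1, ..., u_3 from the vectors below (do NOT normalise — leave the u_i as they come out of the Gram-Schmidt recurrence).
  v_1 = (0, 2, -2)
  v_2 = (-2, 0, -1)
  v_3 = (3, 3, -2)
Orthogonal basis:
  u_1 = (0, 2, -2)
  u_2 = (-2, -1/2, -1/2)
  u_3 = (1/9, -2/9, -2/9)

Apply the Gram-Schmidt recurrence
  u_1 = v_1
  u_i = v_i − Σ_{j<i} ((v_i · u_j) / (u_j · u_j)) · u_j.

Step by step this gives:
  u_1 = (0, 2, -2)
  u_2 = (-2, -1/2, -1/2)
  u_3 = (1/9, -2/9, -2/9)

Orthogonality check:
  u_2 · u_1 = 0 (should be 0)
  u_3 · u_1 = 0 (should be 0)
  u_3 · u_2 = 0 (should be 0)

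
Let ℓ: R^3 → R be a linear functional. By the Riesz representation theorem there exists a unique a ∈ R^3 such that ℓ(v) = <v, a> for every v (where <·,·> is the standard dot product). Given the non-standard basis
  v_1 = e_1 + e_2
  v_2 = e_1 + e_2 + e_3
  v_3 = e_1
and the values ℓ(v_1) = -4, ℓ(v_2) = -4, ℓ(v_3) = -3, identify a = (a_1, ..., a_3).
a = (-3, -1, 0)

Write a = (a_1, ..., a_3) in the standard basis. For each basis vector v_i, ℓ(v_i) = <v_i, a> is a linear equation in the a_j's. Collect the n equations into a matrix system V a = ℓ, where row i of V is v_i (expressed in the standard basis). Since V is invertible (lower-triangular with 1s on the diagonal, up to permutation), solve by back-substitution:
  V =
[[1, 1, 0],
 [1, 1, 1],
 [1, 0, 0]]
  V a = (-4, -4, -3)
Solving gives a = (-3, -1, 0).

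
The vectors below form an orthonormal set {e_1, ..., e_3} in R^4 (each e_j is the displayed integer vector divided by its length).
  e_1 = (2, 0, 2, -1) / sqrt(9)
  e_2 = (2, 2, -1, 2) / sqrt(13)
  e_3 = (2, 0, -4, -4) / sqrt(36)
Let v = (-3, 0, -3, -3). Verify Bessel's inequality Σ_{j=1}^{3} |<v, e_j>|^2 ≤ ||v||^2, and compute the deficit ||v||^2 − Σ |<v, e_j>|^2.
Σ |<v, e_j>|^2 = 315/13; ||v||^2 = 27; deficit = 36/13

Write each e_j = u_j / sqrt(<u_j, u_j>) where u_j is the displayed integer vector. Then <v, e_j> = <v, u_j> / sqrt(<u_j, u_j>), so |<v, e_j>|^2 = <v, u_j>^2 / <u_j, u_j>.
Coefficients: <v, e_1> = -9/sqrt(9), <v, e_2> = -9/sqrt(13), <v, e_3> = 18/sqrt(36).
Square and sum: Σ |<v, e_j>|^2 = 315/13.
Compute ||v||^2 = v·v = 27.
Deficit = 27 − 315/13 = 36/13 ≥ 0, confirming Bessel's inequality. (The deficit equals ||v − Σ <v,e_j> e_j||^2, the squared distance from v to span{e_j}.)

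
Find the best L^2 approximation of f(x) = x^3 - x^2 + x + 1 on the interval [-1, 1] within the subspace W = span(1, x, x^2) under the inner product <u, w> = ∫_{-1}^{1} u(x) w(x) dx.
g(x) = -x^2 + 8*x/5 + 1

The best approximation g ∈ W is the orthogonal projection of f onto W. Writing g = a_0 + a_1 x + a_2 x^2, the coefficients solve the normal equations G · a = b where
  G_{ij} = <φ_i, φ_j> and b_i = <f, φ_i>, with φ_0 = 1, φ_1 = x, φ_2 = x^2.
G =
  [2, 0, 2/3]
  [0, 2/3, 0]
  [2/3, 0, 2/5],
b = (4/3, 16/15, 4/15).
Solving gives a_0 = 1, a_1 = 8/5, a_2 = -1, so
  g(x) = -x^2 + 8*x/5 + 1.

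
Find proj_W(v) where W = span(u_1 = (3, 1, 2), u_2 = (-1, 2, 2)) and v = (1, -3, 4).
proj_W(v) = (217/117, 49/117, 118/117)

Set up U = [u_1 | ... | u_2] ∈ R^(3×2). The projector onto W = col(U) is P = U (U^T U)^(-1) U^T.
Compute U^T U =
  [14, 3]
  [3, 9],
and U^T v = (8, 1).
Solve U^T U · c = U^T v for the coefficients: c = (23/39, -10/117). The projection is proj_W(v) = U c.
Check: (v - proj_W(v)) · u_1 = 0  (should be 0).
Check: (v - proj_W(v)) · u_2 = 0  (should be 0).
Result: proj_W(v) = (217/117, 49/117, 118/117).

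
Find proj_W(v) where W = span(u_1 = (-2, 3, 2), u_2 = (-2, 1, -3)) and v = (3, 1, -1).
proj_W(v) = (194/237, -233/237, -49/237)

Set up U = [u_1 | ... | u_2] ∈ R^(3×2). The projector onto W = col(U) is P = U (U^T U)^(-1) U^T.
Compute U^T U =
  [17, 1]
  [1, 14],
and U^T v = (-5, -2).
Solve U^T U · c = U^T v for the coefficients: c = (-68/237, -29/237). The projection is proj_W(v) = U c.
Check: (v - proj_W(v)) · u_1 = 0  (should be 0).
Check: (v - proj_W(v)) · u_2 = 0  (should be 0).
Result: proj_W(v) = (194/237, -233/237, -49/237).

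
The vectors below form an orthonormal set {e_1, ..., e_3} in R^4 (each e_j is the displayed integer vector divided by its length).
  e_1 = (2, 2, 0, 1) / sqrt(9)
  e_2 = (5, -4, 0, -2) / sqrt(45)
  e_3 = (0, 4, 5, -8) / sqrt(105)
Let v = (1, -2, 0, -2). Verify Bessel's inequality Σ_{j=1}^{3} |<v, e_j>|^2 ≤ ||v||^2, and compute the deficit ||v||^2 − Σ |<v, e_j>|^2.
Σ |<v, e_j>|^2 = 185/21; ||v||^2 = 9; deficit = 4/21

Write each e_j = u_j / sqrt(<u_j, u_j>) where u_j is the displayed integer vector. Then <v, e_j> = <v, u_j> / sqrt(<u_j, u_j>), so |<v, e_j>|^2 = <v, u_j>^2 / <u_j, u_j>.
Coefficients: <v, e_1> = -4/sqrt(9), <v, e_2> = 17/sqrt(45), <v, e_3> = 8/sqrt(105).
Square and sum: Σ |<v, e_j>|^2 = 185/21.
Compute ||v||^2 = v·v = 9.
Deficit = 9 − 185/21 = 4/21 ≥ 0, confirming Bessel's inequality. (The deficit equals ||v − Σ <v,e_j> e_j||^2, the squared distance from v to span{e_j}.)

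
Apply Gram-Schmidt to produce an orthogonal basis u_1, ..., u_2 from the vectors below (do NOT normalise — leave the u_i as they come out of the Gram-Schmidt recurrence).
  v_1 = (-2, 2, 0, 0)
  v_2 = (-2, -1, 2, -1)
Orthogonal basis:
  u_1 = (-2, 2, 0, 0)
  u_2 = (-3/2, -3/2, 2, -1)

Apply the Gram-Schmidt recurrence
  u_1 = v_1
  u_i = v_i − Σ_{j<i} ((v_i · u_j) / (u_j · u_j)) · u_j.

Step by step this gives:
  u_1 = (-2, 2, 0, 0)
  u_2 = (-3/2, -3/2, 2, -1)

Orthogonality check:
  u_2 · u_1 = 0 (should be 0)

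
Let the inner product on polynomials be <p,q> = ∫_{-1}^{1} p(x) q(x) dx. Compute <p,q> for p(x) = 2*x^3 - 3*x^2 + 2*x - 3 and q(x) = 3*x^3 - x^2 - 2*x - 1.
<p,q> = 232/21

Expand the product: p(x)·q(x) = 6*x^6 - 11*x^5 + 5*x^4 - 7*x^3 + 2*x^2 + 4*x + 3.
∫_{-1}^{1} of each monomial x^k gives [2/(k+1) if k even, 0 if k odd]. Integrating term-by-term (or equivalently evaluating the antiderivative F(x) = 6*x^7/7 - 11*x^6/6 + x^5 - 7*x^4/4 + 2*x^3/3 + 2*x^2 + 3*x at the endpoints):
  F(1) − F(−1) = 331/84 − (-199/28) = 232/21.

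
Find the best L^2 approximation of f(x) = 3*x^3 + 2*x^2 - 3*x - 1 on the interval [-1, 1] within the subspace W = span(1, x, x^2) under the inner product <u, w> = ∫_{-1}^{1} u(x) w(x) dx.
g(x) = 2*x^2 - 6*x/5 - 1

The best approximation g ∈ W is the orthogonal projection of f onto W. Writing g = a_0 + a_1 x + a_2 x^2, the coefficients solve the normal equations G · a = b where
  G_{ij} = <φ_i, φ_j> and b_i = <f, φ_i>, with φ_0 = 1, φ_1 = x, φ_2 = x^2.
G =
  [2, 0, 2/3]
  [0, 2/3, 0]
  [2/3, 0, 2/5],
b = (-2/3, -4/5, 2/15).
Solving gives a_0 = -1, a_1 = -6/5, a_2 = 2, so
  g(x) = 2*x^2 - 6*x/5 - 1.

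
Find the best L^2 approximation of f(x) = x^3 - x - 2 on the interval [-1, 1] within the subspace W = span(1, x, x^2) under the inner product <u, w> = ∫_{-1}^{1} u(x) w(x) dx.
g(x) = -2*x/5 - 2

The best approximation g ∈ W is the orthogonal projection of f onto W. Writing g = a_0 + a_1 x + a_2 x^2, the coefficients solve the normal equations G · a = b where
  G_{ij} = <φ_i, φ_j> and b_i = <f, φ_i>, with φ_0 = 1, φ_1 = x, φ_2 = x^2.
G =
  [2, 0, 2/3]
  [0, 2/3, 0]
  [2/3, 0, 2/5],
b = (-4, -4/15, -4/3).
Solving gives a_0 = -2, a_1 = -2/5, a_2 = 0, so
  g(x) = -2*x/5 - 2.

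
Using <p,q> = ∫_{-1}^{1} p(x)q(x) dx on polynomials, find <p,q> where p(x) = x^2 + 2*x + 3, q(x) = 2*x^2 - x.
<p,q> = 52/15

Expand the product: p(x)·q(x) = 2*x^4 + 3*x^3 + 4*x^2 - 3*x.
∫_{-1}^{1} of each monomial x^k gives [2/(k+1) if k even, 0 if k odd]. Integrating term-by-term (or equivalently evaluating the antiderivative F(x) = 2*x^5/5 + 3*x^4/4 + 4*x^3/3 - 3*x^2/2 at the endpoints):
  F(1) − F(−1) = 59/60 − (-149/60) = 52/15.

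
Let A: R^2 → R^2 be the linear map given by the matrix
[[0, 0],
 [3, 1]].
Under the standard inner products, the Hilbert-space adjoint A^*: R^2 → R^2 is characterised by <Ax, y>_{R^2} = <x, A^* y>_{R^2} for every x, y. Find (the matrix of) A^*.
A^* = A^T =
[[0, 3],
 [0, 1]]

For real matrices with standard dot products, the defining identity <Ax, y> = <x, A^* y> gives (Ax)^T y = x^T (A^*) y, i.e. x^T A^T y = x^T (A^*) y. Since this holds for all x, y, we must have A^* = A^T. Therefore
A^* =
[[0, 3],
 [0, 1]].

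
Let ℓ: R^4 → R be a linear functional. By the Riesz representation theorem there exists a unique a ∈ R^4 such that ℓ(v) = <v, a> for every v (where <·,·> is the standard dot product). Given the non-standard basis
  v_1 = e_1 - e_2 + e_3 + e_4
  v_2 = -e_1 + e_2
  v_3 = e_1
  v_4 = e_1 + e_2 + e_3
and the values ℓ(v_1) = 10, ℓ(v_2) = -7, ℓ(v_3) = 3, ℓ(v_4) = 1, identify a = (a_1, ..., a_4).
a = (3, -4, 2, 1)

Write a = (a_1, ..., a_4) in the standard basis. For each basis vector v_i, ℓ(v_i) = <v_i, a> is a linear equation in the a_j's. Collect the n equations into a matrix system V a = ℓ, where row i of V is v_i (expressed in the standard basis). Since V is invertible (lower-triangular with 1s on the diagonal, up to permutation), solve by back-substitution:
  V =
[[1, -1, 1, 1],
 [-1, 1, 0, 0],
 [1, 0, 0, 0],
 [1, 1, 1, 0]]
  V a = (10, -7, 3, 1)
Solving gives a = (3, -4, 2, 1).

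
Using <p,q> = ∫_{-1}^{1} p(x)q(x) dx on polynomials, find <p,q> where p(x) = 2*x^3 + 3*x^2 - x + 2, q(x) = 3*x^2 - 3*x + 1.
<p,q> = 66/5

Expand the product: p(x)·q(x) = 6*x^5 + 3*x^4 - 10*x^3 + 12*x^2 - 7*x + 2.
∫_{-1}^{1} of each monomial x^k gives [2/(k+1) if k even, 0 if k odd]. Integrating term-by-term (or equivalently evaluating the antiderivative F(x) = x^6 + 3*x^5/5 - 5*x^4/2 + 4*x^3 - 7*x^2/2 + 2*x at the endpoints):
  F(1) − F(−1) = 8/5 − (-58/5) = 66/5.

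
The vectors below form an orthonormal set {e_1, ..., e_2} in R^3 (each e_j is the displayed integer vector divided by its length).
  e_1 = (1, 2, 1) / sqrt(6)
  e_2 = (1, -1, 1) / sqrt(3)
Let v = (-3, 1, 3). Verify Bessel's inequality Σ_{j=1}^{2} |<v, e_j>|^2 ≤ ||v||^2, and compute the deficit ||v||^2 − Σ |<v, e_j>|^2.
Σ |<v, e_j>|^2 = 1; ||v||^2 = 19; deficit = 18

Write each e_j = u_j / sqrt(<u_j, u_j>) where u_j is the displayed integer vector. Then <v, e_j> = <v, u_j> / sqrt(<u_j, u_j>), so |<v, e_j>|^2 = <v, u_j>^2 / <u_j, u_j>.
Coefficients: <v, e_1> = 2/sqrt(6), <v, e_2> = -1/sqrt(3).
Square and sum: Σ |<v, e_j>|^2 = 1.
Compute ||v||^2 = v·v = 19.
Deficit = 19 − 1 = 18 ≥ 0, confirming Bessel's inequality. (The deficit equals ||v − Σ <v,e_j> e_j||^2, the squared distance from v to span{e_j}.)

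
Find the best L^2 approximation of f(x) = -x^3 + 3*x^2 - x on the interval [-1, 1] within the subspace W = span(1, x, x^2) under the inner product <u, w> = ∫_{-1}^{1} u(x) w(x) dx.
g(x) = 3*x^2 - 8*x/5

The best approximation g ∈ W is the orthogonal projection of f onto W. Writing g = a_0 + a_1 x + a_2 x^2, the coefficients solve the normal equations G · a = b where
  G_{ij} = <φ_i, φ_j> and b_i = <f, φ_i>, with φ_0 = 1, φ_1 = x, φ_2 = x^2.
G =
  [2, 0, 2/3]
  [0, 2/3, 0]
  [2/3, 0, 2/5],
b = (2, -16/15, 6/5).
Solving gives a_0 = 0, a_1 = -8/5, a_2 = 3, so
  g(x) = 3*x^2 - 8*x/5.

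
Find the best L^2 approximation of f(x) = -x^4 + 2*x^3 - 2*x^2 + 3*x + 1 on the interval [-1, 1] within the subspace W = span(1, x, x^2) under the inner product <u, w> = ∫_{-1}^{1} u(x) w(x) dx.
g(x) = -20*x^2/7 + 21*x/5 + 38/35

The best approximation g ∈ W is the orthogonal projection of f onto W. Writing g = a_0 + a_1 x + a_2 x^2, the coefficients solve the normal equations G · a = b where
  G_{ij} = <φ_i, φ_j> and b_i = <f, φ_i>, with φ_0 = 1, φ_1 = x, φ_2 = x^2.
G =
  [2, 0, 2/3]
  [0, 2/3, 0]
  [2/3, 0, 2/5],
b = (4/15, 14/5, -44/105).
Solving gives a_0 = 38/35, a_1 = 21/5, a_2 = -20/7, so
  g(x) = -20*x^2/7 + 21*x/5 + 38/35.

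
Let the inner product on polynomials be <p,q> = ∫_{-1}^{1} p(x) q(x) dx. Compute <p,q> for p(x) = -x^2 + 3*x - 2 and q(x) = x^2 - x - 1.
<p,q> = 14/15

Expand the product: p(x)·q(x) = -x^4 + 4*x^3 - 4*x^2 - x + 2.
∫_{-1}^{1} of each monomial x^k gives [2/(k+1) if k even, 0 if k odd]. Integrating term-by-term (or equivalently evaluating the antiderivative F(x) = -x^5/5 + x^4 - 4*x^3/3 - x^2/2 + 2*x at the endpoints):
  F(1) − F(−1) = 29/30 − (1/30) = 14/15.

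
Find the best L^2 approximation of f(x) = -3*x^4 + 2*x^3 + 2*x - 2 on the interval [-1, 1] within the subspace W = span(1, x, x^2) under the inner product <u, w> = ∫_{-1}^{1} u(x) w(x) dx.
g(x) = -18*x^2/7 + 16*x/5 - 61/35

The best approximation g ∈ W is the orthogonal projection of f onto W. Writing g = a_0 + a_1 x + a_2 x^2, the coefficients solve the normal equations G · a = b where
  G_{ij} = <φ_i, φ_j> and b_i = <f, φ_i>, with φ_0 = 1, φ_1 = x, φ_2 = x^2.
G =
  [2, 0, 2/3]
  [0, 2/3, 0]
  [2/3, 0, 2/5],
b = (-26/5, 32/15, -46/21).
Solving gives a_0 = -61/35, a_1 = 16/5, a_2 = -18/7, so
  g(x) = -18*x^2/7 + 16*x/5 - 61/35.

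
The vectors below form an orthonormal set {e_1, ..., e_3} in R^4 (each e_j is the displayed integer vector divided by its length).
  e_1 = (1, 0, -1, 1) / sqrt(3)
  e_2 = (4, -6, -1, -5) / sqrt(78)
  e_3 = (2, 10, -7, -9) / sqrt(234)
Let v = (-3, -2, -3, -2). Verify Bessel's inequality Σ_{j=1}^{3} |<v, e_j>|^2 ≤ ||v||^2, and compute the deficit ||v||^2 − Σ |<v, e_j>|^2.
Σ |<v, e_j>|^2 = 38/9; ||v||^2 = 26; deficit = 196/9

Write each e_j = u_j / sqrt(<u_j, u_j>) where u_j is the displayed integer vector. Then <v, e_j> = <v, u_j> / sqrt(<u_j, u_j>), so |<v, e_j>|^2 = <v, u_j>^2 / <u_j, u_j>.
Coefficients: <v, e_1> = -2/sqrt(3), <v, e_2> = 13/sqrt(78), <v, e_3> = 13/sqrt(234).
Square and sum: Σ |<v, e_j>|^2 = 38/9.
Compute ||v||^2 = v·v = 26.
Deficit = 26 − 38/9 = 196/9 ≥ 0, confirming Bessel's inequality. (The deficit equals ||v − Σ <v,e_j> e_j||^2, the squared distance from v to span{e_j}.)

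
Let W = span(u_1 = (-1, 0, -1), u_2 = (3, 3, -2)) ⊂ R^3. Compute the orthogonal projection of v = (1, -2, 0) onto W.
proj_W(v) = (4/43, -21/43, 39/43)

Set up U = [u_1 | ... | u_2] ∈ R^(3×2). The projector onto W = col(U) is P = U (U^T U)^(-1) U^T.
Compute U^T U =
  [2, -1]
  [-1, 22],
and U^T v = (-1, -3).
Solve U^T U · c = U^T v for the coefficients: c = (-25/43, -7/43). The projection is proj_W(v) = U c.
Check: (v - proj_W(v)) · u_1 = 0  (should be 0).
Check: (v - proj_W(v)) · u_2 = 0  (should be 0).
Result: proj_W(v) = (4/43, -21/43, 39/43).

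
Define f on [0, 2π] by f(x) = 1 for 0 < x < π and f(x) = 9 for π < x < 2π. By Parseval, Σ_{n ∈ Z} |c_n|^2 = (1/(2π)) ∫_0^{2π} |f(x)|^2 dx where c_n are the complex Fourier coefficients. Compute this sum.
Σ |c_n|^2 = 41

Parseval equates the L^2 energy of f (normalised by 1/(2π)) with the ℓ^2 sum of its Fourier coefficients: (1/(2π)) ∫_0^{2π} |f|^2 = Σ |c_n|^2.
Compute the left side: (1/(2π)) [∫_0^π 1^2 dx + ∫_π^{2π} 9^2 dx] = (1/(2π)) · (1π + 81π) = (1 + 81)/2 = 41.
So Σ_{n ∈ Z} |c_n|^2 = 41.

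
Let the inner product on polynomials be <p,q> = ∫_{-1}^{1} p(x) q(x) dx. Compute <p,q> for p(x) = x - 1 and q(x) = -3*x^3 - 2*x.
<p,q> = -38/15

Expand the product: p(x)·q(x) = -3*x^4 + 3*x^3 - 2*x^2 + 2*x.
∫_{-1}^{1} of each monomial x^k gives [2/(k+1) if k even, 0 if k odd]. Integrating term-by-term (or equivalently evaluating the antiderivative F(x) = -3*x^5/5 + 3*x^4/4 - 2*x^3/3 + x^2 at the endpoints):
  F(1) − F(−1) = 29/60 − (181/60) = -38/15.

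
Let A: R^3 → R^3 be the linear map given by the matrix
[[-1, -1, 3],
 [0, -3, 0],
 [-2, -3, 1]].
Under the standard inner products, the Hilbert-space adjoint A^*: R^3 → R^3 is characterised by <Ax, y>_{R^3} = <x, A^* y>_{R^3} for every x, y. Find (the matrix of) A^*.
A^* = A^T =
[[-1, 0, -2],
 [-1, -3, -3],
 [3, 0, 1]]

For real matrices with standard dot products, the defining identity <Ax, y> = <x, A^* y> gives (Ax)^T y = x^T (A^*) y, i.e. x^T A^T y = x^T (A^*) y. Since this holds for all x, y, we must have A^* = A^T. Therefore
A^* =
[[-1, 0, -2],
 [-1, -3, -3],
 [3, 0, 1]].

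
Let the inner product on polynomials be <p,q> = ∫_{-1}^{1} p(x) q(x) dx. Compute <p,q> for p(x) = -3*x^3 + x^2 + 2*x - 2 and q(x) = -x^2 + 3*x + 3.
<p,q> = -26/3

Expand the product: p(x)·q(x) = 3*x^5 - 10*x^4 - 8*x^3 + 11*x^2 - 6.
∫_{-1}^{1} of each monomial x^k gives [2/(k+1) if k even, 0 if k odd]. Integrating term-by-term (or equivalently evaluating the antiderivative F(x) = x^6/2 - 2*x^5 - 2*x^4 + 11*x^3/3 - 6*x at the endpoints):
  F(1) − F(−1) = -35/6 − (17/6) = -26/3.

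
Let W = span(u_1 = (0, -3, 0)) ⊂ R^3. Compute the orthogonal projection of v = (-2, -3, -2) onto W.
proj_W(v) = (0, -3, 0)

Set up U = [u_1 | ... | u_1] ∈ R^(3×1). The projector onto W = col(U) is P = U (U^T U)^(-1) U^T.
Compute U^T U =
  [9],
and U^T v = (9).
Solve U^T U · c = U^T v for the coefficients: c = (1). The projection is proj_W(v) = U c.
Check: (v - proj_W(v)) · u_1 = 0  (should be 0).
Result: proj_W(v) = (0, -3, 0).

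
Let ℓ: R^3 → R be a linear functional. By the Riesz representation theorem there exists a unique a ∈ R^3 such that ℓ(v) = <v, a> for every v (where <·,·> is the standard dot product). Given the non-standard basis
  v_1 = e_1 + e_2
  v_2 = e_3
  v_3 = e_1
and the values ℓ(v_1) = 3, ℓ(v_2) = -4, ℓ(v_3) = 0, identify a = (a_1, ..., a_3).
a = (0, 3, -4)

Write a = (a_1, ..., a_3) in the standard basis. For each basis vector v_i, ℓ(v_i) = <v_i, a> is a linear equation in the a_j's. Collect the n equations into a matrix system V a = ℓ, where row i of V is v_i (expressed in the standard basis). Since V is invertible (lower-triangular with 1s on the diagonal, up to permutation), solve by back-substitution:
  V =
[[1, 1, 0],
 [0, 0, 1],
 [1, 0, 0]]
  V a = (3, -4, 0)
Solving gives a = (0, 3, -4).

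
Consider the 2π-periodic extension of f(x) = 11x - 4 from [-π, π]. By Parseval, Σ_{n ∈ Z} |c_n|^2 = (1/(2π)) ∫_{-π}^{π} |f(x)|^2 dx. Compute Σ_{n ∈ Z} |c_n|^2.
Σ |c_n|^2 = 121π^2/3 + 16

Expand and integrate term by term over [-π, π]:
  ∫ (11x)^2 dx = 121·(2π^3/3); ∫ 2·11·(-4)·x dx = 0 (odd integrand); ∫ (-4)^2 dx = 16·2π.
So (1/(2π)) ∫_{-π}^{π} (11x - 4)^2 dx = 121π^2/3 + 16 = 121π^2/3 + 16.
Parseval ⇒ Σ |c_n|^2 = 121π^2/3 + 16.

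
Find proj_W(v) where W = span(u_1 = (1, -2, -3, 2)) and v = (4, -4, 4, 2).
proj_W(v) = (2/9, -4/9, -2/3, 4/9)

Set up U = [u_1 | ... | u_1] ∈ R^(4×1). The projector onto W = col(U) is P = U (U^T U)^(-1) U^T.
Compute U^T U =
  [18],
and U^T v = (4).
Solve U^T U · c = U^T v for the coefficients: c = (2/9). The projection is proj_W(v) = U c.
Check: (v - proj_W(v)) · u_1 = 0  (should be 0).
Result: proj_W(v) = (2/9, -4/9, -2/3, 4/9).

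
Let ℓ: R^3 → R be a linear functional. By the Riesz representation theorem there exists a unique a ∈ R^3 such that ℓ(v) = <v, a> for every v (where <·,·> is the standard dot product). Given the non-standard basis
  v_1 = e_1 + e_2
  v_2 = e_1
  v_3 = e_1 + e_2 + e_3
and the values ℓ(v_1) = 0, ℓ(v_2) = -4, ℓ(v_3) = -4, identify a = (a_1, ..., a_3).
a = (-4, 4, -4)

Write a = (a_1, ..., a_3) in the standard basis. For each basis vector v_i, ℓ(v_i) = <v_i, a> is a linear equation in the a_j's. Collect the n equations into a matrix system V a = ℓ, where row i of V is v_i (expressed in the standard basis). Since V is invertible (lower-triangular with 1s on the diagonal, up to permutation), solve by back-substitution:
  V =
[[1, 1, 0],
 [1, 0, 0],
 [1, 1, 1]]
  V a = (0, -4, -4)
Solving gives a = (-4, 4, -4).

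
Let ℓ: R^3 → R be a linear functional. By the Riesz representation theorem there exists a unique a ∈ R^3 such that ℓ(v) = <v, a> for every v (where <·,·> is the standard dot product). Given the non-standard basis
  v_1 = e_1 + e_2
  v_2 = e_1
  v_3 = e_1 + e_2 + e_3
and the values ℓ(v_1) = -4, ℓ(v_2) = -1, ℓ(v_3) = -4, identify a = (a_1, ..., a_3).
a = (-1, -3, 0)

Write a = (a_1, ..., a_3) in the standard basis. For each basis vector v_i, ℓ(v_i) = <v_i, a> is a linear equation in the a_j's. Collect the n equations into a matrix system V a = ℓ, where row i of V is v_i (expressed in the standard basis). Since V is invertible (lower-triangular with 1s on the diagonal, up to permutation), solve by back-substitution:
  V =
[[1, 1, 0],
 [1, 0, 0],
 [1, 1, 1]]
  V a = (-4, -1, -4)
Solving gives a = (-1, -3, 0).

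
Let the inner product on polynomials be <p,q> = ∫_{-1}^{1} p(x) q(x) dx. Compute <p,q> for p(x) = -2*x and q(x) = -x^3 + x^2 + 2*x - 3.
<p,q> = -28/15

Expand the product: p(x)·q(x) = 2*x^4 - 2*x^3 - 4*x^2 + 6*x.
∫_{-1}^{1} of each monomial x^k gives [2/(k+1) if k even, 0 if k odd]. Integrating term-by-term (or equivalently evaluating the antiderivative F(x) = 2*x^5/5 - x^4/2 - 4*x^3/3 + 3*x^2 at the endpoints):
  F(1) − F(−1) = 47/30 − (103/30) = -28/15.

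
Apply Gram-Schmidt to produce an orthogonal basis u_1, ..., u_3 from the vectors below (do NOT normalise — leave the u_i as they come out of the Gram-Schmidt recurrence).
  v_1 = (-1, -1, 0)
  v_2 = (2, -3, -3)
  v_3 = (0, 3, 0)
Orthogonal basis:
  u_1 = (-1, -1, 0)
  u_2 = (5/2, -5/2, -3)
  u_3 = (-27/43, 27/43, -45/43)

Apply the Gram-Schmidt recurrence
  u_1 = v_1
  u_i = v_i − Σ_{j<i} ((v_i · u_j) / (u_j · u_j)) · u_j.

Step by step this gives:
  u_1 = (-1, -1, 0)
  u_2 = (5/2, -5/2, -3)
  u_3 = (-27/43, 27/43, -45/43)

Orthogonality check:
  u_2 · u_1 = 0 (should be 0)
  u_3 · u_1 = 0 (should be 0)
  u_3 · u_2 = 0 (should be 0)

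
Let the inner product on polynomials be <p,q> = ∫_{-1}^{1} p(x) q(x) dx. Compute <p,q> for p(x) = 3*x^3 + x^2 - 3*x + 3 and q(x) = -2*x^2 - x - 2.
<p,q> = -52/3

Expand the product: p(x)·q(x) = -6*x^5 - 5*x^4 - x^3 - 5*x^2 + 3*x - 6.
∫_{-1}^{1} of each monomial x^k gives [2/(k+1) if k even, 0 if k odd]. Integrating term-by-term (or equivalently evaluating the antiderivative F(x) = -x^6 - x^5 - x^4/4 - 5*x^3/3 + 3*x^2/2 - 6*x at the endpoints):
  F(1) − F(−1) = -101/12 − (107/12) = -52/3.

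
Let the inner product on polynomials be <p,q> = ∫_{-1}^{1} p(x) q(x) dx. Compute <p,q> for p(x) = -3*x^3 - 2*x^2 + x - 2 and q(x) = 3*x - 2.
<p,q> = 136/15

Expand the product: p(x)·q(x) = -9*x^4 + 7*x^2 - 8*x + 4.
∫_{-1}^{1} of each monomial x^k gives [2/(k+1) if k even, 0 if k odd]. Integrating term-by-term (or equivalently evaluating the antiderivative F(x) = -9*x^5/5 + 7*x^3/3 - 4*x^2 + 4*x at the endpoints):
  F(1) − F(−1) = 8/15 − (-128/15) = 136/15.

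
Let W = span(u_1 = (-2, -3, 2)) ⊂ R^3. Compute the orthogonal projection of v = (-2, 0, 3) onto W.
proj_W(v) = (-20/17, -30/17, 20/17)

Set up U = [u_1 | ... | u_1] ∈ R^(3×1). The projector onto W = col(U) is P = U (U^T U)^(-1) U^T.
Compute U^T U =
  [17],
and U^T v = (10).
Solve U^T U · c = U^T v for the coefficients: c = (10/17). The projection is proj_W(v) = U c.
Check: (v - proj_W(v)) · u_1 = 0  (should be 0).
Result: proj_W(v) = (-20/17, -30/17, 20/17).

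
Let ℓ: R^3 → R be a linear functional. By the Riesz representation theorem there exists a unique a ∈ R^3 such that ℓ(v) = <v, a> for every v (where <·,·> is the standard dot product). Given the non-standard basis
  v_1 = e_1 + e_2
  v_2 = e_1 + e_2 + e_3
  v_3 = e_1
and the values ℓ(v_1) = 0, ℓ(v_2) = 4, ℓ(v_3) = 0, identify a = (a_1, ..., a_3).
a = (0, 0, 4)

Write a = (a_1, ..., a_3) in the standard basis. For each basis vector v_i, ℓ(v_i) = <v_i, a> is a linear equation in the a_j's. Collect the n equations into a matrix system V a = ℓ, where row i of V is v_i (expressed in the standard basis). Since V is invertible (lower-triangular with 1s on the diagonal, up to permutation), solve by back-substitution:
  V =
[[1, 1, 0],
 [1, 1, 1],
 [1, 0, 0]]
  V a = (0, 4, 0)
Solving gives a = (0, 0, 4).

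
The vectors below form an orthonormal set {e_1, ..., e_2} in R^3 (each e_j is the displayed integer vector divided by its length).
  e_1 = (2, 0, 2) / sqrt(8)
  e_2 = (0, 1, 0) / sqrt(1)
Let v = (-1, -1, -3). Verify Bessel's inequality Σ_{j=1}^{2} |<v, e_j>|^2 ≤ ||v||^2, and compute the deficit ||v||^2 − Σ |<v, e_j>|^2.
Σ |<v, e_j>|^2 = 9; ||v||^2 = 11; deficit = 2

Write each e_j = u_j / sqrt(<u_j, u_j>) where u_j is the displayed integer vector. Then <v, e_j> = <v, u_j> / sqrt(<u_j, u_j>), so |<v, e_j>|^2 = <v, u_j>^2 / <u_j, u_j>.
Coefficients: <v, e_1> = -8/sqrt(8), <v, e_2> = -1/sqrt(1).
Square and sum: Σ |<v, e_j>|^2 = 9.
Compute ||v||^2 = v·v = 11.
Deficit = 11 − 9 = 2 ≥ 0, confirming Bessel's inequality. (The deficit equals ||v − Σ <v,e_j> e_j||^2, the squared distance from v to span{e_j}.)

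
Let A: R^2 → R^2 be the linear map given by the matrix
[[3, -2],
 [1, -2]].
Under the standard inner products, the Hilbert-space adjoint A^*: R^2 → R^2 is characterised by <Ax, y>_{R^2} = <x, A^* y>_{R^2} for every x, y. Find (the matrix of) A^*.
A^* = A^T =
[[3, 1],
 [-2, -2]]

For real matrices with standard dot products, the defining identity <Ax, y> = <x, A^* y> gives (Ax)^T y = x^T (A^*) y, i.e. x^T A^T y = x^T (A^*) y. Since this holds for all x, y, we must have A^* = A^T. Therefore
A^* =
[[3, 1],
 [-2, -2]].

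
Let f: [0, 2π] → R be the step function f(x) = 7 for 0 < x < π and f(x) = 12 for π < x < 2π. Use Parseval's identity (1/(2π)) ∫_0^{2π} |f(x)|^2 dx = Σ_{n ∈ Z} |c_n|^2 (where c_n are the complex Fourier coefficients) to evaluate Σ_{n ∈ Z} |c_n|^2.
Σ |c_n|^2 = 193/2

Parseval equates the L^2 energy of f (normalised by 1/(2π)) with the ℓ^2 sum of its Fourier coefficients: (1/(2π)) ∫_0^{2π} |f|^2 = Σ |c_n|^2.
Compute the left side: (1/(2π)) [∫_0^π 7^2 dx + ∫_π^{2π} 12^2 dx] = (1/(2π)) · (49π + 144π) = (49 + 144)/2 = 193/2.
So Σ_{n ∈ Z} |c_n|^2 = 193/2.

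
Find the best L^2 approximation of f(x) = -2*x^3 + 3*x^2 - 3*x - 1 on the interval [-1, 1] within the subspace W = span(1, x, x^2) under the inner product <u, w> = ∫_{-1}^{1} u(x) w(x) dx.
g(x) = 3*x^2 - 21*x/5 - 1

The best approximation g ∈ W is the orthogonal projection of f onto W. Writing g = a_0 + a_1 x + a_2 x^2, the coefficients solve the normal equations G · a = b where
  G_{ij} = <φ_i, φ_j> and b_i = <f, φ_i>, with φ_0 = 1, φ_1 = x, φ_2 = x^2.
G =
  [2, 0, 2/3]
  [0, 2/3, 0]
  [2/3, 0, 2/5],
b = (0, -14/5, 8/15).
Solving gives a_0 = -1, a_1 = -21/5, a_2 = 3, so
  g(x) = 3*x^2 - 21*x/5 - 1.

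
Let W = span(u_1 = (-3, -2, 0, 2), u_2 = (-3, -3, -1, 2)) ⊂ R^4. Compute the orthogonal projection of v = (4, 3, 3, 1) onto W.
proj_W(v) = (2, 11/3, 7/3, -4/3)

Set up U = [u_1 | ... | u_2] ∈ R^(4×2). The projector onto W = col(U) is P = U (U^T U)^(-1) U^T.
Compute U^T U =
  [17, 19]
  [19, 23],
and U^T v = (-16, -22).
Solve U^T U · c = U^T v for the coefficients: c = (5/3, -7/3). The projection is proj_W(v) = U c.
Check: (v - proj_W(v)) · u_1 = 0  (should be 0).
Check: (v - proj_W(v)) · u_2 = 0  (should be 0).
Result: proj_W(v) = (2, 11/3, 7/3, -4/3).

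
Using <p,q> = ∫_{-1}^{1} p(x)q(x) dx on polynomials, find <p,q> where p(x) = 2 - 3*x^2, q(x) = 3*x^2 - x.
<p,q> = 2/5

Expand the product: p(x)·q(x) = -9*x^4 + 3*x^3 + 6*x^2 - 2*x.
∫_{-1}^{1} of each monomial x^k gives [2/(k+1) if k even, 0 if k odd]. Integrating term-by-term (or equivalently evaluating the antiderivative F(x) = -9*x^5/5 + 3*x^4/4 + 2*x^3 - x^2 at the endpoints):
  F(1) − F(−1) = -1/20 − (-9/20) = 2/5.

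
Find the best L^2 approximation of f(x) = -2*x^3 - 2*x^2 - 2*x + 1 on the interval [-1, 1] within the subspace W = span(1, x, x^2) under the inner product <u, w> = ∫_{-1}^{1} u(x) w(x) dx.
g(x) = -2*x^2 - 16*x/5 + 1

The best approximation g ∈ W is the orthogonal projection of f onto W. Writing g = a_0 + a_1 x + a_2 x^2, the coefficients solve the normal equations G · a = b where
  G_{ij} = <φ_i, φ_j> and b_i = <f, φ_i>, with φ_0 = 1, φ_1 = x, φ_2 = x^2.
G =
  [2, 0, 2/3]
  [0, 2/3, 0]
  [2/3, 0, 2/5],
b = (2/3, -32/15, -2/15).
Solving gives a_0 = 1, a_1 = -16/5, a_2 = -2, so
  g(x) = -2*x^2 - 16*x/5 + 1.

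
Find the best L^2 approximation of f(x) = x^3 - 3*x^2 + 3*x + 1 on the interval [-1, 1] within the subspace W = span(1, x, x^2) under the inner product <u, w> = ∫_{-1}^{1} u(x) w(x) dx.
g(x) = -3*x^2 + 18*x/5 + 1

The best approximation g ∈ W is the orthogonal projection of f onto W. Writing g = a_0 + a_1 x + a_2 x^2, the coefficients solve the normal equations G · a = b where
  G_{ij} = <φ_i, φ_j> and b_i = <f, φ_i>, with φ_0 = 1, φ_1 = x, φ_2 = x^2.
G =
  [2, 0, 2/3]
  [0, 2/3, 0]
  [2/3, 0, 2/5],
b = (0, 12/5, -8/15).
Solving gives a_0 = 1, a_1 = 18/5, a_2 = -3, so
  g(x) = -3*x^2 + 18*x/5 + 1.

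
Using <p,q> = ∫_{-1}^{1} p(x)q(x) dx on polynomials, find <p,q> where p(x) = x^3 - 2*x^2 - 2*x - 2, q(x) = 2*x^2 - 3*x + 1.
<p,q> = -34/5

Expand the product: p(x)·q(x) = 2*x^5 - 7*x^4 + 3*x^3 + 4*x - 2.
∫_{-1}^{1} of each monomial x^k gives [2/(k+1) if k even, 0 if k odd]. Integrating term-by-term (or equivalently evaluating the antiderivative F(x) = x^6/3 - 7*x^5/5 + 3*x^4/4 + 2*x^2 - 2*x at the endpoints):
  F(1) − F(−1) = -19/60 − (389/60) = -34/5.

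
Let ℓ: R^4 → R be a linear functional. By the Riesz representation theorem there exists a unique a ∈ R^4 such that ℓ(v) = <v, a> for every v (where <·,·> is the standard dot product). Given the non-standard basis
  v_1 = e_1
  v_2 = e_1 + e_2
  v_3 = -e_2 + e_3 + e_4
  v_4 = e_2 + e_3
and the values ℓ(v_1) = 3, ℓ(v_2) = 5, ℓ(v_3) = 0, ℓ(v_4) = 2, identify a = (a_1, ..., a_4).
a = (3, 2, 0, 2)

Write a = (a_1, ..., a_4) in the standard basis. For each basis vector v_i, ℓ(v_i) = <v_i, a> is a linear equation in the a_j's. Collect the n equations into a matrix system V a = ℓ, where row i of V is v_i (expressed in the standard basis). Since V is invertible (lower-triangular with 1s on the diagonal, up to permutation), solve by back-substitution:
  V =
[[1, 0, 0, 0],
 [1, 1, 0, 0],
 [0, -1, 1, 1],
 [0, 1, 1, 0]]
  V a = (3, 5, 0, 2)
Solving gives a = (3, 2, 0, 2).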